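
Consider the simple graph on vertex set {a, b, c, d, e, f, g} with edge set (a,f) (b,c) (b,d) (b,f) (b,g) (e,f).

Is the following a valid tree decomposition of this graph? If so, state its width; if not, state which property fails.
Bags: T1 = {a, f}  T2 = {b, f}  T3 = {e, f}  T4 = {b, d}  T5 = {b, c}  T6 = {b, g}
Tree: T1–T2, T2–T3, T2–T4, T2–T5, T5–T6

Vertex coverage: the bags together contain {a, b, c, d, e, f, g}, the full vertex set. Edge coverage: each edge of G has both endpoints in at least one bag. Running intersection: for every vertex, the bags containing it form a connected subtree. All three properties hold, so this is a valid tree decomposition of width max|bag| − 1 = 1, and hence tw(G) ≤ 1.

Yes; width 1.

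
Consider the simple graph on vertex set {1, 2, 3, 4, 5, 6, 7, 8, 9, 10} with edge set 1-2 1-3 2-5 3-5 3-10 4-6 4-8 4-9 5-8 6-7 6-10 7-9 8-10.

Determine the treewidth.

2

A width-2 tree decomposition is:
Bags: B1 = {1, 2, 5}  B2 = {1, 3, 5}  B3 = {3, 5, 8}  B4 = {3, 8, 10}  B5 = {4, 8, 10}  B6 = {4, 6, 10}  B7 = {4, 6, 9}  B8 = {6, 7, 9}
Tree: B1–B2, B2–B3, B3–B4, B4–B5, B5–B6, B6–B7, B7–B8
Every bag has size at most 3, so the width is 3 − 1 = 2 and tw(G) ≤ 2. Since 2–1–3–5–2 is a cycle in G, G is not acyclic. Forests are exactly the graphs of treewidth ≤ 1, so tw(G) ≥ 2. The upper and lower bounds meet at 2, so that is the treewidth.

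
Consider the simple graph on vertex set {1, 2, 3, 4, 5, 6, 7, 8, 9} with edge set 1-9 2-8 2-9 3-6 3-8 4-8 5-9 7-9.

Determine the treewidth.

A width-1 tree decomposition is:
Bags: B1 = {2, 9}  B2 = {2, 8}  B3 = {7, 9}  B4 = {3, 8}  B5 = {3, 6}  B6 = {5, 9}  B7 = {4, 8}  B8 = {1, 9}
Tree: B1–B2, B1–B3, B2–B4, B4–B5, B3–B6, B4–B7, B3–B8
Each bag holds 2 vertices, so the decomposition has width 1, which upper-bounds the treewidth. Any graph with an edge has treewidth ≥ 1, and G has the edge 9–2. The upper and lower bounds meet at 1, so that is the treewidth.

1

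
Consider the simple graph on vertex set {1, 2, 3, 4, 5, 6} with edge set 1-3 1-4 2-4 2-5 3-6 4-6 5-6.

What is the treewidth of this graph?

A width-2 tree decomposition is:
Bags: B1 = {2, 5, 6}  B2 = {2, 4, 6}  B3 = {3, 4, 6}  B4 = {1, 3, 4}
Tree: B1–B2, B2–B3, B3–B4
Each bag holds 3 vertices, so the decomposition has width 2, which upper-bounds the treewidth. Since 5–2–4–6–5 is a cycle in G, G is not acyclic. Forests are exactly the graphs of treewidth ≤ 1, so tw(G) ≥ 2. The upper and lower bounds meet at 2, so that is the treewidth.

2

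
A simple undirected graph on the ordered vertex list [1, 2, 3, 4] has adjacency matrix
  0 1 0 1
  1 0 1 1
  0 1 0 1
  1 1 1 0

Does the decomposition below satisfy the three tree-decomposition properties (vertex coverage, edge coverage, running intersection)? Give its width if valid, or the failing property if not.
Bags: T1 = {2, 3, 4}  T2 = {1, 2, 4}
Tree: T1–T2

Yes; width 2.

Every vertex of G appears in some bag (union = {1, 2, 3, 4}); every edge is covered by a bag; and for each vertex v the set of bags containing v is connected in the bag tree. The decomposition is therefore valid. The largest bag has 3 vertices, so the width is 2.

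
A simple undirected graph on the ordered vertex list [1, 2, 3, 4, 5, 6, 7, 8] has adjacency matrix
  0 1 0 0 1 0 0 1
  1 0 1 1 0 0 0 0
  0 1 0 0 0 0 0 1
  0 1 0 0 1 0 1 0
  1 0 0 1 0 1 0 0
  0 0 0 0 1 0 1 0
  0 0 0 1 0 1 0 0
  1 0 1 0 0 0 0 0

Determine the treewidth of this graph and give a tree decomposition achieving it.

Every bag has size at most 3, so the width is 3 − 1 = 2 and tw(G) ≤ 2. The edges 6–7–4–5–6 form a cycle, so G is not a tree and its treewidth is at least 2. The upper and lower bounds meet at 2, so that is the treewidth.

Treewidth 2.
One such decomposition:
Bags: B1 = {5, 6, 7}  B2 = {4, 5, 7}  B3 = {1, 4, 5}  B4 = {1, 2, 4}  B5 = {1, 2, 8}  B6 = {2, 3, 8}
Tree: B1–B2, B2–B3, B3–B4, B4–B5, B5–B6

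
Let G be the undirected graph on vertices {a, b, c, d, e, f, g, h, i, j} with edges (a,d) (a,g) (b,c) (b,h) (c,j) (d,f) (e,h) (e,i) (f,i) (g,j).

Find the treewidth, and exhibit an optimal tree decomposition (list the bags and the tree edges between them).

Treewidth 2.
Bags: B1 = {b, c, j}  B2 = {b, h, j}  B3 = {e, h, j}  B4 = {e, i, j}  B5 = {f, i, j}  B6 = {d, f, j}  B7 = {a, d, j}  B8 = {a, g, j}
Tree: B1–B2, B2–B3, B3–B4, B4–B5, B5–B6, B6–B7, B7–B8

Every bag has size at most 3, so the width is 3 − 1 = 2 and tw(G) ≤ 2. The edges j–c–b–h–e–i–f–d–a–g–j form a cycle, so G is not a tree and its treewidth is at least 2. The upper and lower bounds meet at 2, so that is the treewidth.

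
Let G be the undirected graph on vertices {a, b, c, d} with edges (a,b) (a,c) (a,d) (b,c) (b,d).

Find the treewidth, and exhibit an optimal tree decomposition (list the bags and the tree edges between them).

Treewidth 2.
One such decomposition:
Bags: B1 = {a, b, c}  B2 = {a, b, d}
Tree: B1–B2

Each bag holds 3 vertices, so the decomposition has width 2, which upper-bounds the treewidth. Conversely, {a, b, d} is a clique of size 3, and the vertices of any clique must share a bag in every tree decomposition; so some bag has ≥ 3 vertices and tw(G) ≥ 2. The upper and lower bounds meet at 2, so that is the treewidth.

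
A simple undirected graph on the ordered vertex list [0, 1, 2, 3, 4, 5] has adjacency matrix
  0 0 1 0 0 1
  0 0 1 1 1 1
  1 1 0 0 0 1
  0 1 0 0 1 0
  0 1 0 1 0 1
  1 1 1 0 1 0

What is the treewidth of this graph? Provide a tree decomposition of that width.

Treewidth 2.
Bags: B1 = {1, 2, 5}  B2 = {1, 4, 5}  B3 = {1, 3, 4}  B4 = {0, 2, 5}
Tree: B1–B2, B2–B3, B1–B4

Each bag holds 3 vertices, so the decomposition has width 2, which upper-bounds the treewidth. On the other hand G contains the 3-clique {0, 2, 5}. A clique must lie in a single bag of any decomposition, so no decomposition can have width below 2. Therefore the treewidth is 2.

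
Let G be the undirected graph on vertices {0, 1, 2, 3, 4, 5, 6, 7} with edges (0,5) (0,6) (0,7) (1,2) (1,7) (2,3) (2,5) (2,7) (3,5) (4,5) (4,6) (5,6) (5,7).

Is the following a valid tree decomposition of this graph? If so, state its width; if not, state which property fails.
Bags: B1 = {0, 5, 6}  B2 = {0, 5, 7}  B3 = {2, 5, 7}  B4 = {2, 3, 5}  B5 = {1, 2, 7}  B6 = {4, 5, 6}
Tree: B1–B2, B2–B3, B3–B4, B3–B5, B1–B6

Every vertex of G appears in some bag (union = {0, 1, 2, 3, 4, 5, 6, 7}); every edge is covered by a bag; and for each vertex v the set of bags containing v is connected in the bag tree. The decomposition is therefore valid. The largest bag has 3 vertices, so the width is 2.

Yes; width 2.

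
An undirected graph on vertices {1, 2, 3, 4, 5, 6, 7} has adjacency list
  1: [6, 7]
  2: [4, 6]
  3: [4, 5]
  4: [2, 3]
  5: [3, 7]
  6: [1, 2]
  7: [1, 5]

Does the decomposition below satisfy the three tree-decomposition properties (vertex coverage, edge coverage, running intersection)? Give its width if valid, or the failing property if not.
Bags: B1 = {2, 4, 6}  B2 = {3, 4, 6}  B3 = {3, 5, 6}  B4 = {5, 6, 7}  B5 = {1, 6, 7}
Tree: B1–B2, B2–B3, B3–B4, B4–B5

Yes; width 2.

Vertex coverage: the bags together contain {1, 2, 3, 4, 5, 6, 7}, the full vertex set. Edge coverage: each edge of G has both endpoints in at least one bag. Running intersection: for every vertex, the bags containing it form a connected subtree. All three properties hold, so this is a valid tree decomposition of width max|bag| − 1 = 2, and hence tw(G) ≤ 2.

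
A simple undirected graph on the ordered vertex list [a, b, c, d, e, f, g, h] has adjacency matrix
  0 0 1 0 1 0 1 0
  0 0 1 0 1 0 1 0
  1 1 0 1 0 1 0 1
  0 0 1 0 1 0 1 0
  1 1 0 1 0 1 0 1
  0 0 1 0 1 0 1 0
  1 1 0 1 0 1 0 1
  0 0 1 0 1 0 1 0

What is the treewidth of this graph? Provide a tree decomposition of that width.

Every bag has size at most 4, so the width is 4 − 1 = 3 and tw(G) ≤ 3. For the lower bound: the 4 vertex sets {a,e}, {d,g}, {c}, {h} are disjoint, each induces a connected subgraph, and every pair is joined by at least one edge of G. Contracting each set to a single vertex therefore yields K_{4} as a minor, and since treewidth is minor-monotone, tw(G) ≥ tw(K_{4}) = 3. The upper and lower bounds meet at 3, so that is the treewidth.

Treewidth 3.
One optimal decomposition is:
Bags: B1 = {a, c, e, g}  B2 = {c, d, e, g}  B3 = {c, e, g, h}  B4 = {c, e, f, g}  B5 = {b, c, e, g}
Tree: B1–B2, B2–B3, B3–B4, B4–B5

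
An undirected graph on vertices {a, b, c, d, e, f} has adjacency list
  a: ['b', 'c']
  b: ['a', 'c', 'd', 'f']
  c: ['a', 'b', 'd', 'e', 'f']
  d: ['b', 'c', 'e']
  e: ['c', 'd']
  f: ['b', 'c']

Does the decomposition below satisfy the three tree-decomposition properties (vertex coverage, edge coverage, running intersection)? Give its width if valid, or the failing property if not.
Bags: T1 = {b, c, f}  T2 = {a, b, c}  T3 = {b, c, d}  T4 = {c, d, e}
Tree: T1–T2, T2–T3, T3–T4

Every vertex of G appears in some bag (union = {a, b, c, d, e, f}); every edge is covered by a bag; and for each vertex v the set of bags containing v is connected in the bag tree. The decomposition is therefore valid. The largest bag has 3 vertices, so the width is 2.

Yes; width 2.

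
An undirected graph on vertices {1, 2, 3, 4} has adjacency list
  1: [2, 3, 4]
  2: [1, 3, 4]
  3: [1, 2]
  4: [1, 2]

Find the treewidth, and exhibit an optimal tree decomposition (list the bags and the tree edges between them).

Treewidth 2.
One optimal decomposition is:
Bags: B1 = {1, 2, 4}  B2 = {1, 2, 3}
Tree: B1–B2

Every bag has size at most 3, so the width is 3 − 1 = 2 and tw(G) ≤ 2. For the lower bound, the 3 vertices {1, 2, 3} are pairwise adjacent, and any tree decomposition puts a clique entirely inside one bag — forcing width ≥ 2. Therefore the treewidth is 2.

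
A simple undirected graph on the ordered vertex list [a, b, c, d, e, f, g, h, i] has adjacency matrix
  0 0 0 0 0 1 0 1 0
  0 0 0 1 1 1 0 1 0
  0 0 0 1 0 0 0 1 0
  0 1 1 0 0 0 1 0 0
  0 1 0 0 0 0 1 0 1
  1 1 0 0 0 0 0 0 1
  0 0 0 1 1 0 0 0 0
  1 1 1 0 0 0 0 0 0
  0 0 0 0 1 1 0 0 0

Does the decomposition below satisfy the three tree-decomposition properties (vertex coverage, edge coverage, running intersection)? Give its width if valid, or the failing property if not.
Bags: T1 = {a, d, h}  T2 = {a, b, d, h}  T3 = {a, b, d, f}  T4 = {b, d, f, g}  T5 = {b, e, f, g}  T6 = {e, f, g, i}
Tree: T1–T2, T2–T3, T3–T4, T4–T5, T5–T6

No — vertex c appears in no bag.

A tree decomposition must satisfy three properties: every vertex lies in some bag; for every edge, both endpoints lie together in some bag; and for every vertex, the bags containing it form a connected subtree. Here vertex c appears in no bag, so the decomposition is invalid.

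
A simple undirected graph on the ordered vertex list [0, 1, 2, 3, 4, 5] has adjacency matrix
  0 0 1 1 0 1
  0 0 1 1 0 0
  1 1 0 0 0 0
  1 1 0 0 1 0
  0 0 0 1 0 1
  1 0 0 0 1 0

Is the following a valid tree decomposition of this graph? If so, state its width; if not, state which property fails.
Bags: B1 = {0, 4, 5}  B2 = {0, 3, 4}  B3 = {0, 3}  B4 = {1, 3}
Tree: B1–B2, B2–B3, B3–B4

No — vertex 2 appears in no bag.

A tree decomposition must satisfy three properties: every vertex lies in some bag; for every edge, both endpoints lie together in some bag; and for every vertex, the bags containing it form a connected subtree. Here vertex 2 appears in no bag, so the decomposition is invalid.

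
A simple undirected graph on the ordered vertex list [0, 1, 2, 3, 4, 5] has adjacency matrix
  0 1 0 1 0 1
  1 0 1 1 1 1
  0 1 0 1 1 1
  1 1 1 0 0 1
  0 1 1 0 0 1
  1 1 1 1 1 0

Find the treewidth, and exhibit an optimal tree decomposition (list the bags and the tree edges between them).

Treewidth 3.
One such decomposition:
Bags: B1 = {1, 2, 3, 5}  B2 = {1, 2, 4, 5}  B3 = {0, 1, 3, 5}
Tree: B1–B2, B1–B3

Every bag has size at most 4, so the width is 4 − 1 = 3 and tw(G) ≤ 3. Conversely, {0, 1, 3, 5} is a clique of size 4, and the vertices of any clique must share a bag in every tree decomposition; so some bag has ≥ 4 vertices and tw(G) ≥ 3. Hence tw(G) = 3 exactly.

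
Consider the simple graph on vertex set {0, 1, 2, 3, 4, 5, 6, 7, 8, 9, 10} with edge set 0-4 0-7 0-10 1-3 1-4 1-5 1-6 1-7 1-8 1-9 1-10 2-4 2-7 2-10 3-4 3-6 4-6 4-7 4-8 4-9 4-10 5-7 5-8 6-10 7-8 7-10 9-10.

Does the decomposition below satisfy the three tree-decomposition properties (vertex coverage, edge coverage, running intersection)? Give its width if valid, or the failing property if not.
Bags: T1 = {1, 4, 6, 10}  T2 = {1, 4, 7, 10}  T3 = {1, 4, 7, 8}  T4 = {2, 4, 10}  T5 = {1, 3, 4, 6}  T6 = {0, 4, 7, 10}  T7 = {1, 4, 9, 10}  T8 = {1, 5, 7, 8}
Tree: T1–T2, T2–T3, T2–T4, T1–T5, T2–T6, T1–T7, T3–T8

No — edge (7,2) lies in no bag.

A tree decomposition must satisfy three properties: every vertex lies in some bag; for every edge, both endpoints lie together in some bag; and for every vertex, the bags containing it form a connected subtree. Here edge (7,2) lies in no bag, so the decomposition is invalid.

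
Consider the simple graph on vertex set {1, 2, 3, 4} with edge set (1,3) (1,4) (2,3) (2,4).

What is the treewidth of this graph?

2

A width-2 tree decomposition is:
Bags: B1 = {1, 2, 4}  B2 = {1, 2, 3}
Tree: B1–B2
Each bag holds 3 vertices, so the decomposition has width 2, which upper-bounds the treewidth. For the lower bound, G contains the cycle 1–4–2–3–1, so G is not a forest; only forests have treewidth ≤ 1, hence tw(G) ≥ 2. Therefore the treewidth is 2.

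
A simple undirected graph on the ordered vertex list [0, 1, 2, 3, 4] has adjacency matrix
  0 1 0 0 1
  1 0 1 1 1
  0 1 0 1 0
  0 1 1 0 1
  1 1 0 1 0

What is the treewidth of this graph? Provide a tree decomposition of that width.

Each bag holds 3 vertices, so the decomposition has width 2, which upper-bounds the treewidth. For the lower bound, the 3 vertices {0, 1, 4} are pairwise adjacent, and any tree decomposition puts a clique entirely inside one bag — forcing width ≥ 2. Combining the bounds, tw(G) = 2.

Treewidth 2.
One optimal decomposition is:
Bags: B1 = {1, 3, 4}  B2 = {0, 1, 4}  B3 = {1, 2, 3}
Tree: B1–B2, B1–B3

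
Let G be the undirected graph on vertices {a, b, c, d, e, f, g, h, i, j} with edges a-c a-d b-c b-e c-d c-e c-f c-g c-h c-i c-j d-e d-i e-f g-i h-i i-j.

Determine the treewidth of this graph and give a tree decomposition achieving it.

Treewidth 2.
Bags: B1 = {c, d, e}  B2 = {c, d, i}  B3 = {c, e, f}  B4 = {c, i, j}  B5 = {a, c, d}  B6 = {c, h, i}  B7 = {b, c, e}  B8 = {c, g, i}
Tree: B1–B2, B1–B3, B2–B4, B1–B5, B2–B6, B3–B7, B6–B8

Each bag holds 3 vertices, so the decomposition has width 2, which upper-bounds the treewidth. Conversely, {c, e, f} is a clique of size 3, and the vertices of any clique must share a bag in every tree decomposition; so some bag has ≥ 3 vertices and tw(G) ≥ 2. Hence tw(G) = 2 exactly.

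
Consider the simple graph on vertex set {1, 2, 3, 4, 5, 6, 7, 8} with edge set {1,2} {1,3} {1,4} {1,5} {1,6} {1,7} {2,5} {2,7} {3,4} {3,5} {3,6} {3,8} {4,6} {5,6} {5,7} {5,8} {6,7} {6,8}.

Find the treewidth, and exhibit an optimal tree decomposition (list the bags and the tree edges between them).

Each bag holds 4 vertices, so the decomposition has width 3, which upper-bounds the treewidth. Conversely, {3, 5, 6, 8} is a clique of size 4, and the vertices of any clique must share a bag in every tree decomposition; so some bag has ≥ 4 vertices and tw(G) ≥ 3. Hence tw(G) = 3 exactly.

Treewidth 3.
Bags: B1 = {1, 3, 5, 6}  B2 = {1, 5, 6, 7}  B3 = {1, 2, 5, 7}  B4 = {1, 3, 4, 6}  B5 = {3, 5, 6, 8}
Tree: B1–B2, B2–B3, B1–B4, B1–B5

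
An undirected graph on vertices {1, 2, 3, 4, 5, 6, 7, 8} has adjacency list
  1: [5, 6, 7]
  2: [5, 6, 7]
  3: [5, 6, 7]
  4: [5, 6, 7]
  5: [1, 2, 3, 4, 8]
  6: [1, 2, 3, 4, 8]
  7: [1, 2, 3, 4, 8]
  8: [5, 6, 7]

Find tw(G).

A width-3 tree decomposition is:
Bags: B1 = {2, 5, 6, 7}  B2 = {3, 5, 6, 7}  B3 = {1, 5, 6, 7}  B4 = {4, 5, 6, 7}  B5 = {5, 6, 7, 8}
Tree: B1–B2, B2–B3, B3–B4, B4–B5
Each bag holds 4 vertices, so the decomposition has width 3, which upper-bounds the treewidth. For the lower bound: the 4 vertex sets {2,7}, {3,5}, {6}, {1} are disjoint, each induces a connected subgraph, and every pair is joined by at least one edge of G. Contracting each set to a single vertex therefore yields K_{4} as a minor, and since treewidth is minor-monotone, tw(G) ≥ tw(K_{4}) = 3. Therefore the treewidth is 3.

3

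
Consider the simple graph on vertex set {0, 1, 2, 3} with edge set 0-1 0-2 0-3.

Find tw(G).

A width-1 tree decomposition is:
Bags: B1 = {0, 3}  B2 = {0, 1}  B3 = {0, 2}
Tree: B1–B2, B1–B3
Every bag has size at most 2, so the width is 2 − 1 = 1 and tw(G) ≤ 1. Since G has at least one edge (e.g. 3–0), it is not an edgeless graph, so tw(G) ≥ 1. Therefore the treewidth is 1.

1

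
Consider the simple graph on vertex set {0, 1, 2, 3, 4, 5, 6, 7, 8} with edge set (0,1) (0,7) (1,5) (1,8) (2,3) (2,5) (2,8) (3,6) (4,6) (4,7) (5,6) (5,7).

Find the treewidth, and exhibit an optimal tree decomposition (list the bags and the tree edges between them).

Each bag holds 4 vertices, so the decomposition has width 3, which upper-bounds the treewidth. For the lower bound: the 4 vertex sets {0,4,7}, {1}, {5}, {2,3,6,8} are disjoint, each induces a connected subgraph, and every pair is joined by at least one edge of G. Contracting each set to a single vertex therefore yields K_{4} as a minor, and since treewidth is minor-monotone, tw(G) ≥ tw(K_{4}) = 3. Combining the bounds, tw(G) = 3.

Treewidth 3.
Bags: B1 = {0, 1, 4, 7}  B2 = {1, 4, 5, 7}  B3 = {1, 4, 5, 6}  B4 = {1, 5, 6, 8}  B5 = {2, 5, 6, 8}  B6 = {2, 3, 6, 8}
Tree: B1–B2, B2–B3, B3–B4, B4–B5, B5–B6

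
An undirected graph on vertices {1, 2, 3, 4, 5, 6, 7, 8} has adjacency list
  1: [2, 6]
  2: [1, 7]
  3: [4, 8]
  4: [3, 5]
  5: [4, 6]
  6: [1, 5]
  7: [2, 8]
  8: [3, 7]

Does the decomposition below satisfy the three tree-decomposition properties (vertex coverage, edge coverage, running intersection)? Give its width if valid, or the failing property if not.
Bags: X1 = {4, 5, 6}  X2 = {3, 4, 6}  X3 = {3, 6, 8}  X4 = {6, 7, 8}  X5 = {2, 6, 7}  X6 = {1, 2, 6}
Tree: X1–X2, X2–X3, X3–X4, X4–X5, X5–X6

Every vertex of G appears in some bag (union = {1, 2, 3, 4, 5, 6, 7, 8}); every edge is covered by a bag; and for each vertex v the set of bags containing v is connected in the bag tree. The decomposition is therefore valid. The largest bag has 3 vertices, so the width is 2.

Yes; width 2.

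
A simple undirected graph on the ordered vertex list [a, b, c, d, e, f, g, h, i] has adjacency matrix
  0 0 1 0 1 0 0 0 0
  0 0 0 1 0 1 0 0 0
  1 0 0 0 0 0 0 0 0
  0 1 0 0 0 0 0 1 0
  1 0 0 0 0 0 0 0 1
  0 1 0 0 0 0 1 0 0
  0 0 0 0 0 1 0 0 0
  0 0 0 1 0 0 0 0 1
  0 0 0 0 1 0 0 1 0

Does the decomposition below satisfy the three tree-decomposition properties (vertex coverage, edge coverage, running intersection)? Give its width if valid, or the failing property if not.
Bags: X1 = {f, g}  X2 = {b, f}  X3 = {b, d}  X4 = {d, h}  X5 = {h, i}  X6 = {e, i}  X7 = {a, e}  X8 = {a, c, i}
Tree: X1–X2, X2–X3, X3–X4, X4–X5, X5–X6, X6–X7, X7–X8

No — bags containing vertex i are not connected in the tree.

A tree decomposition must satisfy three properties: every vertex lies in some bag; for every edge, both endpoints lie together in some bag; and for every vertex, the bags containing it form a connected subtree. Here bags containing vertex i are not connected in the tree, so the decomposition is invalid.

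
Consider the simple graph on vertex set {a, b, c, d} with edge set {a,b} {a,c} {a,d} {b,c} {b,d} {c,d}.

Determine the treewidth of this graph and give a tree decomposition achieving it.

A single bag containing all 4 vertices is trivially a valid decomposition of width 3. Conversely, {a, b, c, d} is a clique of size 4, and the vertices of any clique must share a bag in every tree decomposition; so some bag has ≥ 4 vertices and tw(G) ≥ 3. The upper and lower bounds meet at 3, so that is the treewidth.

Treewidth 3.
One optimal decomposition is:
Bags: B1 = {a, b, c, d}
Tree: (single bag)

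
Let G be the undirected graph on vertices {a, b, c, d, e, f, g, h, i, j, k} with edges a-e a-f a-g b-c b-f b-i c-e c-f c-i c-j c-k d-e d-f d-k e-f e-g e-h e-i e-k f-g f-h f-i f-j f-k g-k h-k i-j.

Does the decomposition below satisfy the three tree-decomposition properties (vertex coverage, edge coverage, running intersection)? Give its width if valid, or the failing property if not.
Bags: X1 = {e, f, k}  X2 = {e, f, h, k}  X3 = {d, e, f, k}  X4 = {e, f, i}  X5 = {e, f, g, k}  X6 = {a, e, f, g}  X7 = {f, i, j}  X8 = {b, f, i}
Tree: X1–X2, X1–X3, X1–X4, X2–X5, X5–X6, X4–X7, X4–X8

No — vertex c appears in no bag.

A tree decomposition must satisfy three properties: every vertex lies in some bag; for every edge, both endpoints lie together in some bag; and for every vertex, the bags containing it form a connected subtree. Here vertex c appears in no bag, so the decomposition is invalid.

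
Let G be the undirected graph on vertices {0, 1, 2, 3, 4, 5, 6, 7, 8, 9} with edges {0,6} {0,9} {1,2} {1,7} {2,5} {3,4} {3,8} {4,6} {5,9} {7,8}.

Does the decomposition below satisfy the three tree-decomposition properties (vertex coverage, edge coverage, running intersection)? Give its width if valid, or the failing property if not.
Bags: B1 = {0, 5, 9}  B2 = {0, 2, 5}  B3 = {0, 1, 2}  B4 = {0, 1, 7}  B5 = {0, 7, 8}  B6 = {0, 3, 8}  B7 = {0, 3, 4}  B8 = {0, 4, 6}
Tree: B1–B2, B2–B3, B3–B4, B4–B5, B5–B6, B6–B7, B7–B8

Every vertex of G appears in some bag (union = {0, 1, 2, 3, 4, 5, 6, 7, 8, 9}); every edge is covered by a bag; and for each vertex v the set of bags containing v is connected in the bag tree. The decomposition is therefore valid. The largest bag has 3 vertices, so the width is 2.

Yes; width 2.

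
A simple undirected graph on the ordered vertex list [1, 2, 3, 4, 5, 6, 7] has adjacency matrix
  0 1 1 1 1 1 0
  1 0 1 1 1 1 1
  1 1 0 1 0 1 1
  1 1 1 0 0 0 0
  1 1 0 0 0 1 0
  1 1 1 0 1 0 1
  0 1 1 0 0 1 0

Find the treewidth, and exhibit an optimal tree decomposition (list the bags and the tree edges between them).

Every bag has size at most 4, so the width is 4 − 1 = 3 and tw(G) ≤ 3. For the lower bound, the 4 vertices {1, 2, 3, 4} are pairwise adjacent, and any tree decomposition puts a clique entirely inside one bag — forcing width ≥ 3. Combining the bounds, tw(G) = 3.

Treewidth 3.
One optimal decomposition is:
Bags: B1 = {1, 2, 3, 6}  B2 = {1, 2, 3, 4}  B3 = {2, 3, 6, 7}  B4 = {1, 2, 5, 6}
Tree: B1–B2, B1–B3, B1–B4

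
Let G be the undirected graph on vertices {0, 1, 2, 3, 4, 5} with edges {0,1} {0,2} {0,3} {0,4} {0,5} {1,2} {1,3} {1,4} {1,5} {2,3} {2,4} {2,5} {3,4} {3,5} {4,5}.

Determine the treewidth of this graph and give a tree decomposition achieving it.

Treewidth 5.
One such decomposition:
Bags: B1 = {0, 1, 2, 3, 4, 5}
Tree: (single bag)

With just one bag of size 6, the width is 6 − 1 = 5, so tw(G) ≤ 5. On the other hand G contains the 6-clique {0, 1, 2, 3, 4, 5}. A clique must lie in a single bag of any decomposition, so no decomposition can have width below 5. Combining the bounds, tw(G) = 5.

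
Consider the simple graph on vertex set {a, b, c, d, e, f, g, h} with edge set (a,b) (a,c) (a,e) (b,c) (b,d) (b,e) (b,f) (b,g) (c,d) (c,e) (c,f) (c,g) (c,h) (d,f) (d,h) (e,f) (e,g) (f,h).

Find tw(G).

3

A width-3 tree decomposition is:
Bags: B1 = {b, c, d, f}  B2 = {b, c, e, f}  B3 = {b, c, e, g}  B4 = {a, b, c, e}  B5 = {c, d, f, h}
Tree: B1–B2, B2–B3, B2–B4, B1–B5
Each bag holds 4 vertices, so the decomposition has width 3, which upper-bounds the treewidth. Conversely, {c, d, f, h} is a clique of size 4, and the vertices of any clique must share a bag in every tree decomposition; so some bag has ≥ 4 vertices and tw(G) ≥ 3. The upper and lower bounds meet at 3, so that is the treewidth.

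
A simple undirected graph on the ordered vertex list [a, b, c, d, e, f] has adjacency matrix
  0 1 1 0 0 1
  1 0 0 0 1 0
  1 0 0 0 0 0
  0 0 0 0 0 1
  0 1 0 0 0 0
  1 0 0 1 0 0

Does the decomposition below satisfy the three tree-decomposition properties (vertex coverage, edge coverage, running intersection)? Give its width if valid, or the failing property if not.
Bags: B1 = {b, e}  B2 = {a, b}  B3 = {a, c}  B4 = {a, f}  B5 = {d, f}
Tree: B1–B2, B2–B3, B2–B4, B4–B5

Yes; width 1.

Vertex coverage: the bags together contain {a, b, c, d, e, f}, the full vertex set. Edge coverage: each edge of G has both endpoints in at least one bag. Running intersection: for every vertex, the bags containing it form a connected subtree. All three properties hold, so this is a valid tree decomposition of width max|bag| − 1 = 1, and hence tw(G) ≤ 1.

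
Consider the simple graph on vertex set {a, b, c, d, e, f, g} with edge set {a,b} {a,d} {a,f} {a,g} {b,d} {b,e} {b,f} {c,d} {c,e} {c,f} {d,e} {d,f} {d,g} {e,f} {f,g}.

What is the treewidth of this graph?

3

A width-3 tree decomposition is:
Bags: B1 = {a, b, d, f}  B2 = {b, d, e, f}  B3 = {a, d, f, g}  B4 = {c, d, e, f}
Tree: B1–B2, B1–B3, B2–B4
Every bag has size at most 4, so the width is 4 − 1 = 3 and tw(G) ≤ 3. On the other hand G contains the 4-clique {a, d, f, g}. A clique must lie in a single bag of any decomposition, so no decomposition can have width below 3. Combining the bounds, tw(G) = 3.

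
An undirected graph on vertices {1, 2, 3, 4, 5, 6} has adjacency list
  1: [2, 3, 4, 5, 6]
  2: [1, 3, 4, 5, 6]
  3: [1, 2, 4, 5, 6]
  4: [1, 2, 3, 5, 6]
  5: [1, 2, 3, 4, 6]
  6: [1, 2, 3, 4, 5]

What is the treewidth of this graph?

5

A width-5 tree decomposition is:
Bags: B1 = {1, 2, 3, 4, 5, 6}
Tree: (single bag)
A single bag containing all 6 vertices is trivially a valid decomposition of width 5. Conversely, {1, 2, 3, 4, 5, 6} is a clique of size 6, and the vertices of any clique must share a bag in every tree decomposition; so some bag has ≥ 6 vertices and tw(G) ≥ 5. Combining the bounds, tw(G) = 5.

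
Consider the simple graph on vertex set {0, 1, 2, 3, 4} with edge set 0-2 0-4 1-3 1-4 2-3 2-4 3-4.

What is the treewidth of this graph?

2

A width-2 tree decomposition is:
Bags: B1 = {1, 3, 4}  B2 = {2, 3, 4}  B3 = {0, 2, 4}
Tree: B1–B2, B2–B3
Every bag has size at most 3, so the width is 3 − 1 = 2 and tw(G) ≤ 2. For the lower bound, the 3 vertices {1, 3, 4} are pairwise adjacent, and any tree decomposition puts a clique entirely inside one bag — forcing width ≥ 2. Therefore the treewidth is 2.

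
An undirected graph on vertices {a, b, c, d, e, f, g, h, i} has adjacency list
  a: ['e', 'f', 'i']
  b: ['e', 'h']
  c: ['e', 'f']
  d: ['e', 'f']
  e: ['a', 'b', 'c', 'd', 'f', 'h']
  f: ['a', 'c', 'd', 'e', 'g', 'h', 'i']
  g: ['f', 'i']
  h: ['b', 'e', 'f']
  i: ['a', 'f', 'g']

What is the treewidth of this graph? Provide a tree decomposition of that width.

Treewidth 2.
One optimal decomposition is:
Bags: B1 = {a, e, f}  B2 = {e, f, h}  B3 = {a, f, i}  B4 = {f, g, i}  B5 = {b, e, h}  B6 = {c, e, f}  B7 = {d, e, f}
Tree: B1–B2, B1–B3, B3–B4, B2–B5, B2–B6, B2–B7

Each bag holds 3 vertices, so the decomposition has width 2, which upper-bounds the treewidth. For the lower bound, the 3 vertices {f, g, i} are pairwise adjacent, and any tree decomposition puts a clique entirely inside one bag — forcing width ≥ 2. Therefore the treewidth is 2.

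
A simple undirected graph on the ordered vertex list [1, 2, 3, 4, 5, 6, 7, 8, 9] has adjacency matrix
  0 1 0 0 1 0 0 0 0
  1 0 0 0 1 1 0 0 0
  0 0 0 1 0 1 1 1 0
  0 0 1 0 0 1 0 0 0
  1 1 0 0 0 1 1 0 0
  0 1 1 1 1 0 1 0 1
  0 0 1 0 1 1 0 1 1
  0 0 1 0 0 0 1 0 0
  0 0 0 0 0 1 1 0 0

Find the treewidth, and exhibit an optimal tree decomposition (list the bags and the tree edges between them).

The largest bag has 3 vertices, giving width 2; this decomposition certifies tw(G) ≤ 2. For the lower bound, the 3 vertices {3, 7, 8} are pairwise adjacent, and any tree decomposition puts a clique entirely inside one bag — forcing width ≥ 2. Combining the bounds, tw(G) = 2.

Treewidth 2.
One such decomposition:
Bags: B1 = {3, 6, 7}  B2 = {5, 6, 7}  B3 = {2, 5, 6}  B4 = {3, 7, 8}  B5 = {6, 7, 9}  B6 = {3, 4, 6}  B7 = {1, 2, 5}
Tree: B1–B2, B2–B3, B1–B4, B2–B5, B1–B6, B3–B7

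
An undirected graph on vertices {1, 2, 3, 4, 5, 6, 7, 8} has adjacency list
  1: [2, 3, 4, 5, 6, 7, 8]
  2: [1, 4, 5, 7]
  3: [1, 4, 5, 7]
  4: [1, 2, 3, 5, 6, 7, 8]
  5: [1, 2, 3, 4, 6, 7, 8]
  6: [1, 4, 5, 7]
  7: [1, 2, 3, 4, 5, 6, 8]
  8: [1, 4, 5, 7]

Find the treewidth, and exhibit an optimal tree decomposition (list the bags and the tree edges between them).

Treewidth 4.
One such decomposition:
Bags: B1 = {1, 3, 4, 5, 7}  B2 = {1, 4, 5, 7, 8}  B3 = {1, 2, 4, 5, 7}  B4 = {1, 4, 5, 6, 7}
Tree: B1–B2, B1–B3, B3–B4

Every bag has size at most 5, so the width is 5 − 1 = 4 and tw(G) ≤ 4. On the other hand G contains the 5-clique {1, 4, 5, 7, 8}. A clique must lie in a single bag of any decomposition, so no decomposition can have width below 4. Combining the bounds, tw(G) = 4.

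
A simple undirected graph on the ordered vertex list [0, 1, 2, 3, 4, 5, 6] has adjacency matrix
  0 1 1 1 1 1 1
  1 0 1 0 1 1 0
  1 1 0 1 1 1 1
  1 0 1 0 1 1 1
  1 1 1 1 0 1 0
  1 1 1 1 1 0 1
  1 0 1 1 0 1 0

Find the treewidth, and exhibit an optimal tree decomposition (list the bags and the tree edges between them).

Treewidth 4.
One optimal decomposition is:
Bags: B1 = {0, 1, 2, 4, 5}  B2 = {0, 2, 3, 4, 5}  B3 = {0, 2, 3, 5, 6}
Tree: B1–B2, B2–B3

Each bag holds 5 vertices, so the decomposition has width 4, which upper-bounds the treewidth. For the lower bound, the 5 vertices {0, 1, 2, 4, 5} are pairwise adjacent, and any tree decomposition puts a clique entirely inside one bag — forcing width ≥ 4. Hence tw(G) = 4 exactly.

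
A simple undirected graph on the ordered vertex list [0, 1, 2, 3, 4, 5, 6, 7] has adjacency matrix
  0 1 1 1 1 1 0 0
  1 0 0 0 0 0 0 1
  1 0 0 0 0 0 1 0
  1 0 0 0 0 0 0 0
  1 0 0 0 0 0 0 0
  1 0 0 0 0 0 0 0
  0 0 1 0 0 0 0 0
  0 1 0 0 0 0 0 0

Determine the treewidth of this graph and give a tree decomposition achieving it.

Treewidth 1.
One such decomposition:
Bags: B1 = {0, 2}  B2 = {0, 3}  B3 = {0, 1}  B4 = {0, 5}  B5 = {1, 7}  B6 = {0, 4}  B7 = {2, 6}
Tree: B1–B2, B2–B3, B1–B4, B3–B5, B3–B6, B1–B7

Each bag holds 2 vertices, so the decomposition has width 1, which upper-bounds the treewidth. Any graph with an edge has treewidth ≥ 1, and G has the edge 2–0. Therefore the treewidth is 1.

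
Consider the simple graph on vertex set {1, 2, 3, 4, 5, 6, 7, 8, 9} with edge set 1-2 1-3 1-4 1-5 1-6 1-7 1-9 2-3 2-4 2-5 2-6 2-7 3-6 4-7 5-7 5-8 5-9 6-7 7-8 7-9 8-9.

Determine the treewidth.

A width-3 tree decomposition is:
Bags: B1 = {1, 2, 5, 7}  B2 = {1, 5, 7, 9}  B3 = {1, 2, 4, 7}  B4 = {1, 2, 6, 7}  B5 = {5, 7, 8, 9}  B6 = {1, 2, 3, 6}
Tree: B1–B2, B1–B3, B1–B4, B2–B5, B4–B6
Each bag holds 4 vertices, so the decomposition has width 3, which upper-bounds the treewidth. On the other hand G contains the 4-clique {5, 7, 8, 9}. A clique must lie in a single bag of any decomposition, so no decomposition can have width below 3. Therefore the treewidth is 3.

3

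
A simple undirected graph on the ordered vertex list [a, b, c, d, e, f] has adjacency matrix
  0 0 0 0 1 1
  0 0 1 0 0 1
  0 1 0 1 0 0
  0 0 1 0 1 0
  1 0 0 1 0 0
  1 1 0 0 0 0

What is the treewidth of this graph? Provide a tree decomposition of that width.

Treewidth 2.
One such decomposition:
Bags: B1 = {a, e, f}  B2 = {d, e, f}  B3 = {c, d, f}  B4 = {b, c, f}
Tree: B1–B2, B2–B3, B3–B4

The largest bag has 3 vertices, giving width 2; this decomposition certifies tw(G) ≤ 2. Since f–a–e–d–c–b–f is a cycle in G, G is not acyclic. Forests are exactly the graphs of treewidth ≤ 1, so tw(G) ≥ 2. Therefore the treewidth is 2.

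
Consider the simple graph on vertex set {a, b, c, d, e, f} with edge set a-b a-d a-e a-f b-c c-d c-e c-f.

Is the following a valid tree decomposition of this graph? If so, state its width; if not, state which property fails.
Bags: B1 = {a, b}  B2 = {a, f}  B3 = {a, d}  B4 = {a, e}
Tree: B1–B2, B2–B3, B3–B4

A tree decomposition must satisfy three properties: every vertex lies in some bag; for every edge, both endpoints lie together in some bag; and for every vertex, the bags containing it form a connected subtree. Here vertex c appears in no bag, so the decomposition is invalid.

No — vertex c appears in no bag.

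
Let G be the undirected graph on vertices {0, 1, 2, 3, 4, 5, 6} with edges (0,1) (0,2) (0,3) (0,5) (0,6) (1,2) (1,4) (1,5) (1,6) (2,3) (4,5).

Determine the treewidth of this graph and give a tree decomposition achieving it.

Each bag holds 3 vertices, so the decomposition has width 2, which upper-bounds the treewidth. On the other hand G contains the 3-clique {0, 1, 2}. A clique must lie in a single bag of any decomposition, so no decomposition can have width below 2. Hence tw(G) = 2 exactly.

Treewidth 2.
One such decomposition:
Bags: B1 = {0, 1, 2}  B2 = {0, 1, 5}  B3 = {0, 1, 6}  B4 = {0, 2, 3}  B5 = {1, 4, 5}
Tree: B1–B2, B2–B3, B1–B4, B2–B5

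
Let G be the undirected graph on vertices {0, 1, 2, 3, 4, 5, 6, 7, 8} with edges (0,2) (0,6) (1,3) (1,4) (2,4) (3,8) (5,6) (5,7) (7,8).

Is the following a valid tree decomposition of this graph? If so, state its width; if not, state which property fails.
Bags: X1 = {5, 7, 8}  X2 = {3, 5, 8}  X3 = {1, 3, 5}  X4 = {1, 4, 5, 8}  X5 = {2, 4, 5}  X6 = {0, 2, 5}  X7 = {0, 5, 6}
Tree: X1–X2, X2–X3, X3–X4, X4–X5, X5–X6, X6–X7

A tree decomposition must satisfy three properties: every vertex lies in some bag; for every edge, both endpoints lie together in some bag; and for every vertex, the bags containing it form a connected subtree. Here bags containing vertex 8 are not connected in the tree, so the decomposition is invalid.

No — bags containing vertex 8 are not connected in the tree.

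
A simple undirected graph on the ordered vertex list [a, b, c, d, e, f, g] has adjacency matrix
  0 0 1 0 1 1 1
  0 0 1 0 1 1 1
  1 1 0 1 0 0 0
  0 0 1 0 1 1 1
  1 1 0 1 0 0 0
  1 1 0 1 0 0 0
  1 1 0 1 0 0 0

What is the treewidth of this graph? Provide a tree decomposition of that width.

Treewidth 3.
One optimal decomposition is:
Bags: B1 = {a, b, d, g}  B2 = {a, b, d, f}  B3 = {a, b, c, d}  B4 = {a, b, d, e}
Tree: B1–B2, B2–B3, B3–B4

Each bag holds 4 vertices, so the decomposition has width 3, which upper-bounds the treewidth. For the lower bound: the 4 vertex sets {b,g}, {a,f}, {d}, {c} are disjoint, each induces a connected subgraph, and every pair is joined by at least one edge of G. Contracting each set to a single vertex therefore yields K_{4} as a minor, and since treewidth is minor-monotone, tw(G) ≥ tw(K_{4}) = 3. Hence tw(G) = 3 exactly.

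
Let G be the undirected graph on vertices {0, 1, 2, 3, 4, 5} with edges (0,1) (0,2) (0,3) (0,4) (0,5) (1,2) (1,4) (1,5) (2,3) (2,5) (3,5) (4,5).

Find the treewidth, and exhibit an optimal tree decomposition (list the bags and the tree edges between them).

Each bag holds 4 vertices, so the decomposition has width 3, which upper-bounds the treewidth. Conversely, {0, 1, 2, 5} is a clique of size 4, and the vertices of any clique must share a bag in every tree decomposition; so some bag has ≥ 4 vertices and tw(G) ≥ 3. The upper and lower bounds meet at 3, so that is the treewidth.

Treewidth 3.
One such decomposition:
Bags: B1 = {0, 2, 3, 5}  B2 = {0, 1, 2, 5}  B3 = {0, 1, 4, 5}
Tree: B1–B2, B2–B3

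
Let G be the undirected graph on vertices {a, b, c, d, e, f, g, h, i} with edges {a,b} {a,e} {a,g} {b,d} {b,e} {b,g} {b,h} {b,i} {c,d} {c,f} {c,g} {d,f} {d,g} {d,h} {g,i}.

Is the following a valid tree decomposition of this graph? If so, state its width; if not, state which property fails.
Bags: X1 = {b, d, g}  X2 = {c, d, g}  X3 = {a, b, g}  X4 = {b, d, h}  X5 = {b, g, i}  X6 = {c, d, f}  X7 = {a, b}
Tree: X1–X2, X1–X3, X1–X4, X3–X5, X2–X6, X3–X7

No — vertex e appears in no bag.

A tree decomposition must satisfy three properties: every vertex lies in some bag; for every edge, both endpoints lie together in some bag; and for every vertex, the bags containing it form a connected subtree. Here vertex e appears in no bag, so the decomposition is invalid.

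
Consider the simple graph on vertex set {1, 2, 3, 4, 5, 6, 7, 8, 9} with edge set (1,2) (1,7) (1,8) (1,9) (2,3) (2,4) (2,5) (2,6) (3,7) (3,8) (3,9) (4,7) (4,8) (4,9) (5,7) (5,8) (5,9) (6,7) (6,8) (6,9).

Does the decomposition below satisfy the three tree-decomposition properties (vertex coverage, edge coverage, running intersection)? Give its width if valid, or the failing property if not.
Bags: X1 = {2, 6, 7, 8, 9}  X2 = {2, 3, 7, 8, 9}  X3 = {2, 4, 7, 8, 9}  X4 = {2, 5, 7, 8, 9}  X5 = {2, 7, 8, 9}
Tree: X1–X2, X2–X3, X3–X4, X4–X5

A tree decomposition must satisfy three properties: every vertex lies in some bag; for every edge, both endpoints lie together in some bag; and for every vertex, the bags containing it form a connected subtree. Here vertex 1 appears in no bag, so the decomposition is invalid.

No — vertex 1 appears in no bag.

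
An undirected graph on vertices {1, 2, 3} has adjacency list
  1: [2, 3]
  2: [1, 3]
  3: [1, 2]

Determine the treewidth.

A width-2 tree decomposition is:
Bags: B1 = {1, 2, 3}
Tree: (single bag)
A single bag containing all 3 vertices is trivially a valid decomposition of width 2. On the other hand G contains the 3-clique {1, 2, 3}. A clique must lie in a single bag of any decomposition, so no decomposition can have width below 2. Hence tw(G) = 2 exactly.

2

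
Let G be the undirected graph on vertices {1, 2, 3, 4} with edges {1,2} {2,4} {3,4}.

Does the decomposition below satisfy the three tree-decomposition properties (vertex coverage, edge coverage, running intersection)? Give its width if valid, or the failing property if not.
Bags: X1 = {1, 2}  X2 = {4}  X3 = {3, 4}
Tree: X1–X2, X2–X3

No — edge (2,4) lies in no bag.

A tree decomposition must satisfy three properties: every vertex lies in some bag; for every edge, both endpoints lie together in some bag; and for every vertex, the bags containing it form a connected subtree. Here edge (2,4) lies in no bag, so the decomposition is invalid.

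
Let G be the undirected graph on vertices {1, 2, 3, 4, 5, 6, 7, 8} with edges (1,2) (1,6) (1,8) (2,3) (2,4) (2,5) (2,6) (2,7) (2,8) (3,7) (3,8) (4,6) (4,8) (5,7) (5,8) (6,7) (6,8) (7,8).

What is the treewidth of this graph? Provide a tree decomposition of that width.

Treewidth 3.
One such decomposition:
Bags: B1 = {2, 6, 7, 8}  B2 = {2, 4, 6, 8}  B3 = {1, 2, 6, 8}  B4 = {2, 3, 7, 8}  B5 = {2, 5, 7, 8}
Tree: B1–B2, B1–B3, B1–B4, B1–B5

Every bag has size at most 4, so the width is 4 − 1 = 3 and tw(G) ≤ 3. Conversely, {2, 3, 7, 8} is a clique of size 4, and the vertices of any clique must share a bag in every tree decomposition; so some bag has ≥ 4 vertices and tw(G) ≥ 3. Hence tw(G) = 3 exactly.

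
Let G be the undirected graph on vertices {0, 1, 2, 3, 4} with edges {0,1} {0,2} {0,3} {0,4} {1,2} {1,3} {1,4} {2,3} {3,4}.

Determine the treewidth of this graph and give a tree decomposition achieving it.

Treewidth 3.
One such decomposition:
Bags: B1 = {0, 1, 3, 4}  B2 = {0, 1, 2, 3}
Tree: B1–B2

Each bag holds 4 vertices, so the decomposition has width 3, which upper-bounds the treewidth. Conversely, {0, 1, 2, 3} is a clique of size 4, and the vertices of any clique must share a bag in every tree decomposition; so some bag has ≥ 4 vertices and tw(G) ≥ 3. The upper and lower bounds meet at 3, so that is the treewidth.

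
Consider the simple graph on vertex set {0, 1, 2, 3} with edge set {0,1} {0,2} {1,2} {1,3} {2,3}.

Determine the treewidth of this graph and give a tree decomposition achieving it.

Treewidth 2.
One such decomposition:
Bags: B1 = {1, 2, 3}  B2 = {0, 1, 2}
Tree: B1–B2

Every bag has size at most 3, so the width is 3 − 1 = 2 and tw(G) ≤ 2. Conversely, {0, 1, 2} is a clique of size 3, and the vertices of any clique must share a bag in every tree decomposition; so some bag has ≥ 3 vertices and tw(G) ≥ 2. Combining the bounds, tw(G) = 2.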